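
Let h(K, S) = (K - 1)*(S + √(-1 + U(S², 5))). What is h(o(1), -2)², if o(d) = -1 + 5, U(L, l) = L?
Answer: 63 - 36*√3 ≈ 0.64617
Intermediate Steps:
o(d) = 4
h(K, S) = (-1 + K)*(S + √(-1 + S²)) (h(K, S) = (K - 1)*(S + √(-1 + S²)) = (-1 + K)*(S + √(-1 + S²)))
h(o(1), -2)² = (-1*(-2) - √(-1 + (-2)²) + 4*(-2) + 4*√(-1 + (-2)²))² = (2 - √(-1 + 4) - 8 + 4*√(-1 + 4))² = (2 - √3 - 8 + 4*√3)² = (-6 + 3*√3)²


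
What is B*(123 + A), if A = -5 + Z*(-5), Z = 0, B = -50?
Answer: -5900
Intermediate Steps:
A = -5 (A = -5 + 0*(-5) = -5 + 0 = -5)
B*(123 + A) = -50*(123 - 5) = -50*118 = -5900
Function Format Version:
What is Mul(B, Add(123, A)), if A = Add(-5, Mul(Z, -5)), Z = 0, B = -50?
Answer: -5900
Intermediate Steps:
A = -5 (A = Add(-5, Mul(0, -5)) = Add(-5, 0) = -5)
Mul(B, Add(123, A)) = Mul(-50, Add(123, -5)) = Mul(-50, 118) = -5900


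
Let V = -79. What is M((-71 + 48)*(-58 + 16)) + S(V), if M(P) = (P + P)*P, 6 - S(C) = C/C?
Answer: 1866317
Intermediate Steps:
S(C) = 5 (S(C) = 6 - C/C = 6 - 1*1 = 6 - 1 = 5)
M(P) = 2*P² (M(P) = (2*P)*P = 2*P²)
M((-71 + 48)*(-58 + 16)) + S(V) = 2*((-71 + 48)*(-58 + 16))² + 5 = 2*(-23*(-42))² + 5 = 2*966² + 5 = 2*933156 + 5 = 1866312 + 5 = 1866317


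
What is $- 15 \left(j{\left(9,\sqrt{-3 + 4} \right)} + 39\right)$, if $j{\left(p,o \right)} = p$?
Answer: $-720$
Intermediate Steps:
$- 15 \left(j{\left(9,\sqrt{-3 + 4} \right)} + 39\right) = - 15 \left(9 + 39\right) = \left(-15\right) 48 = -720$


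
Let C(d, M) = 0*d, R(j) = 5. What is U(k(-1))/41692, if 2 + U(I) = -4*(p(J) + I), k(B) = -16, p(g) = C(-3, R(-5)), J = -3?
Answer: 31/20846 ≈ 0.0014871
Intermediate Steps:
C(d, M) = 0
p(g) = 0
U(I) = -2 - 4*I (U(I) = -2 - 4*(0 + I) = -2 - 4*I)
U(k(-1))/41692 = (-2 - 4*(-16))/41692 = (-2 + 64)*(1/41692) = 62*(1/41692) = 31/20846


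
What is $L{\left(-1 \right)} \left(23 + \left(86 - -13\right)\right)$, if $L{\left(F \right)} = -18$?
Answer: $-2196$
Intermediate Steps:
$L{\left(-1 \right)} \left(23 + \left(86 - -13\right)\right) = - 18 \left(23 + \left(86 - -13\right)\right) = - 18 \left(23 + \left(86 + 13\right)\right) = - 18 \left(23 + 99\right) = \left(-18\right) 122 = -2196$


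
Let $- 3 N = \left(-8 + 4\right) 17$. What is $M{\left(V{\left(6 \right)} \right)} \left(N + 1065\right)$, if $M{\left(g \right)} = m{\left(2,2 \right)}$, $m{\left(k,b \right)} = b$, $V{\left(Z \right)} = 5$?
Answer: $\frac{6526}{3} \approx 2175.3$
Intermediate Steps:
$N = \frac{68}{3}$ ($N = - \frac{\left(-8 + 4\right) 17}{3} = - \frac{\left(-4\right) 17}{3} = \left(- \frac{1}{3}\right) \left(-68\right) = \frac{68}{3} \approx 22.667$)
$M{\left(g \right)} = 2$
$M{\left(V{\left(6 \right)} \right)} \left(N + 1065\right) = 2 \left(\frac{68}{3} + 1065\right) = 2 \cdot \frac{3263}{3} = \frac{6526}{3}$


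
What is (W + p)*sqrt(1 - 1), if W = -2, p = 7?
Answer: 0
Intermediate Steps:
(W + p)*sqrt(1 - 1) = (-2 + 7)*sqrt(1 - 1) = 5*sqrt(0) = 5*0 = 0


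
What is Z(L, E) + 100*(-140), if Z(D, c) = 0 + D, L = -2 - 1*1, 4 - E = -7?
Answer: -14003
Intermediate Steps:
E = 11 (E = 4 - 1*(-7) = 4 + 7 = 11)
L = -3 (L = -2 - 1 = -3)
Z(D, c) = D
Z(L, E) + 100*(-140) = -3 + 100*(-140) = -3 - 14000 = -14003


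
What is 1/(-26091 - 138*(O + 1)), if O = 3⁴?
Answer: -1/37407 ≈ -2.6733e-5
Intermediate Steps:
O = 81
1/(-26091 - 138*(O + 1)) = 1/(-26091 - 138*(81 + 1)) = 1/(-26091 - 138*82) = 1/(-26091 - 11316) = 1/(-37407) = -1/37407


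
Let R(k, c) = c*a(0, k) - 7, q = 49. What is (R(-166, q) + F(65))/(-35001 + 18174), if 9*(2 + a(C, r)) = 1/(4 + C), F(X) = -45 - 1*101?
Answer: 8987/605772 ≈ 0.014836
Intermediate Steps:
F(X) = -146 (F(X) = -45 - 101 = -146)
a(C, r) = -2 + 1/(9*(4 + C))
R(k, c) = -7 - 71*c/36 (R(k, c) = c*((-71 - 18*0)/(9*(4 + 0))) - 7 = c*((⅑)*(-71 + 0)/4) - 7 = c*((⅑)*(¼)*(-71)) - 7 = c*(-71/36) - 7 = -71*c/36 - 7 = -7 - 71*c/36)
(R(-166, q) + F(65))/(-35001 + 18174) = ((-7 - 71/36*49) - 146)/(-35001 + 18174) = ((-7 - 3479/36) - 146)/(-16827) = (-3731/36 - 146)*(-1/16827) = -8987/36*(-1/16827) = 8987/605772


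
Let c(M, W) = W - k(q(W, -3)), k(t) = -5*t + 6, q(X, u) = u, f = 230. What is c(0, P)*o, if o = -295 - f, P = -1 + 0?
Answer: 11550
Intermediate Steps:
k(t) = 6 - 5*t
P = -1
c(M, W) = -21 + W (c(M, W) = W - (6 - 5*(-3)) = W - (6 + 15) = W - 1*21 = W - 21 = -21 + W)
o = -525 (o = -295 - 1*230 = -295 - 230 = -525)
c(0, P)*o = (-21 - 1)*(-525) = -22*(-525) = 11550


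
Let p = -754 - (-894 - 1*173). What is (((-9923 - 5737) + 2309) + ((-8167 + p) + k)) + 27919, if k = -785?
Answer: 5929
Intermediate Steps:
p = 313 (p = -754 - (-894 - 173) = -754 - 1*(-1067) = -754 + 1067 = 313)
(((-9923 - 5737) + 2309) + ((-8167 + p) + k)) + 27919 = (((-9923 - 5737) + 2309) + ((-8167 + 313) - 785)) + 27919 = ((-15660 + 2309) + (-7854 - 785)) + 27919 = (-13351 - 8639) + 27919 = -21990 + 27919 = 5929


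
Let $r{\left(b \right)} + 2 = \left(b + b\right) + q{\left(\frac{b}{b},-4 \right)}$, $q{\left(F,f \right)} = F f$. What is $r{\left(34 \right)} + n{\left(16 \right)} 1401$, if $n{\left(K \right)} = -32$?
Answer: $-44770$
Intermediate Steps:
$r{\left(b \right)} = -6 + 2 b$ ($r{\left(b \right)} = -2 + \left(\left(b + b\right) + \frac{b}{b} \left(-4\right)\right) = -2 + \left(2 b + 1 \left(-4\right)\right) = -2 + \left(2 b - 4\right) = -2 + \left(-4 + 2 b\right) = -6 + 2 b$)
$r{\left(34 \right)} + n{\left(16 \right)} 1401 = \left(-6 + 2 \cdot 34\right) - 44832 = \left(-6 + 68\right) - 44832 = 62 - 44832 = -44770$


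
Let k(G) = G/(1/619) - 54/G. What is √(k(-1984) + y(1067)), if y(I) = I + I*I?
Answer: I*√5445562486/248 ≈ 297.56*I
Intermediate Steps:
y(I) = I + I²
k(G) = -54/G + 619*G (k(G) = G/(1/619) - 54/G = G*619 - 54/G = 619*G - 54/G = -54/G + 619*G)
√(k(-1984) + y(1067)) = √((-54/(-1984) + 619*(-1984)) + 1067*(1 + 1067)) = √((-54*(-1/1984) - 1228096) + 1067*1068) = √((27/992 - 1228096) + 1139556) = √(-1218271205/992 + 1139556) = √(-87831653/992) = I*√5445562486/248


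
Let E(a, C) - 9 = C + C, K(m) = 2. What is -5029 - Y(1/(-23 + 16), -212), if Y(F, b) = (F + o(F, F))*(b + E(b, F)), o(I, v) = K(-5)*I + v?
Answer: -252113/49 ≈ -5145.2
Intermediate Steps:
E(a, C) = 9 + 2*C (E(a, C) = 9 + (C + C) = 9 + 2*C)
o(I, v) = v + 2*I (o(I, v) = 2*I + v = v + 2*I)
Y(F, b) = 4*F*(9 + b + 2*F) (Y(F, b) = (F + (F + 2*F))*(b + (9 + 2*F)) = (F + 3*F)*(9 + b + 2*F) = (4*F)*(9 + b + 2*F) = 4*F*(9 + b + 2*F))
-5029 - Y(1/(-23 + 16), -212) = -5029 - 4*(9 - 212 + 2/(-23 + 16))/(-23 + 16) = -5029 - 4*(9 - 212 + 2/(-7))/(-7) = -5029 - 4*(-1)*(9 - 212 + 2*(-⅐))/7 = -5029 - 4*(-1)*(9 - 212 - 2/7)/7 = -5029 - 4*(-1)*(-1423)/(7*7) = -5029 - 1*5692/49 = -5029 - 5692/49 = -252113/49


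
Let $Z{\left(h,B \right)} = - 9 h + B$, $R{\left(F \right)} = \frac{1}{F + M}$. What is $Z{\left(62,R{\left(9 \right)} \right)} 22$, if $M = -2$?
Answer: $- \frac{85910}{7} \approx -12273.0$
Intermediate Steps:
$R{\left(F \right)} = \frac{1}{-2 + F}$ ($R{\left(F \right)} = \frac{1}{F - 2} = \frac{1}{-2 + F}$)
$Z{\left(h,B \right)} = B - 9 h$
$Z{\left(62,R{\left(9 \right)} \right)} 22 = \left(\frac{1}{-2 + 9} - 558\right) 22 = \left(\frac{1}{7} - 558\right) 22 = \left(- \frac{3905}{7}\right) 22 = - \frac{85910}{7}$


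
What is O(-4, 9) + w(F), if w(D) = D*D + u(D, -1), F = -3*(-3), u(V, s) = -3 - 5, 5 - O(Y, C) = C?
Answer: 69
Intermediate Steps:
O(Y, C) = 5 - C
u(V, s) = -8
F = 9
w(D) = -8 + D**2 (w(D) = D*D - 8 = D**2 - 8 = -8 + D**2)
O(-4, 9) + w(F) = (5 - 1*9) + (-8 + 9**2) = (5 - 9) + (-8 + 81) = -4 + 73 = 69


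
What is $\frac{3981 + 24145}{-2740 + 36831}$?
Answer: $\frac{28126}{34091} \approx 0.82503$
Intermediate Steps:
$\frac{3981 + 24145}{-2740 + 36831} = \frac{28126}{34091}$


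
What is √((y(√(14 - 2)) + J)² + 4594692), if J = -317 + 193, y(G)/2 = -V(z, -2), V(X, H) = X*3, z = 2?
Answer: 2*√1153297 ≈ 2147.8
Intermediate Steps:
V(X, H) = 3*X
y(G) = -12 (y(G) = 2*(-3*2) = 2*(-1*6) = 2*(-6) = -12)
J = -124
√((y(√(14 - 2)) + J)² + 4594692) = √((-12 - 124)² + 4594692) = √((-136)² + 4594692) = √(18496 + 4594692) = √4613188 = 2*√1153297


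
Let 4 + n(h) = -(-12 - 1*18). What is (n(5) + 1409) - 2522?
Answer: -1087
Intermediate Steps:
n(h) = 26 (n(h) = -4 - (-12 - 1*18) = -4 - (-12 - 18) = -4 - 1*(-30) = -4 + 30 = 26)
(n(5) + 1409) - 2522 = (26 + 1409) - 2522 = 1435 - 2522 = -1087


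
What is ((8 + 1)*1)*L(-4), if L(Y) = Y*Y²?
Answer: -576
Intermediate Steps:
L(Y) = Y³
((8 + 1)*1)*L(-4) = ((8 + 1)*1)*(-4)³ = (9*1)*(-64) = 9*(-64) = -576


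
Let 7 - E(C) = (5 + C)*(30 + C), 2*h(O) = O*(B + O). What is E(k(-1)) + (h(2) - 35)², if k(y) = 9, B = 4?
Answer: 302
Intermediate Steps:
h(O) = O*(4 + O)/2 (h(O) = (O*(4 + O))/2 = O*(4 + O)/2)
E(C) = 7 - (5 + C)*(30 + C)
E(k(-1)) + (h(2) - 35)² = (-143 - 1*9² - 35*9) + ((½)*2*(4 + 2) - 35)² = (-143 - 1*81 - 315) + ((½)*2*6 - 35)² = (-143 - 81 - 315) + (6 - 35)² = -539 + (-29)² = -539 + 841 = 302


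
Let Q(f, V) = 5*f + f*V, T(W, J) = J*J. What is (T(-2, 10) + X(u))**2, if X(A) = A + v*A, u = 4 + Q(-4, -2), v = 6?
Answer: 1936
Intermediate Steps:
T(W, J) = J**2
Q(f, V) = 5*f + V*f
u = -8 (u = 4 - 4*(5 - 2) = 4 - 4*3 = 4 - 12 = -8)
X(A) = 7*A (X(A) = A + 6*A = 7*A)
(T(-2, 10) + X(u))**2 = (10**2 + 7*(-8))**2 = (100 - 56)**2 = 44**2 = 1936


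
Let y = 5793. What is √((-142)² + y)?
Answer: √25957 ≈ 161.11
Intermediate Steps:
√((-142)² + y) = √((-142)² + 5793) = √(20164 + 5793) = √25957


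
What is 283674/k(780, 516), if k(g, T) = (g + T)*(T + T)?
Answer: 47279/222912 ≈ 0.21210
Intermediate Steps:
k(g, T) = 2*T*(T + g) (k(g, T) = (T + g)*(2*T) = 2*T*(T + g))
283674/k(780, 516) = 283674/((2*516*(516 + 780))) = 283674/((2*516*1296)) = 283674/1337472 = 283674*(1/1337472) = 47279/222912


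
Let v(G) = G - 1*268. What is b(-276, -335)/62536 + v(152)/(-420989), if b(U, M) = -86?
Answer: -14475439/13163484052 ≈ -0.0010997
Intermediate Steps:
v(G) = -268 + G (v(G) = G - 268 = -268 + G)
b(-276, -335)/62536 + v(152)/(-420989) = -86/62536 + (-268 + 152)/(-420989) = -86*1/62536 - 116*(-1/420989) = -43/31268 + 116/420989 = -14475439/13163484052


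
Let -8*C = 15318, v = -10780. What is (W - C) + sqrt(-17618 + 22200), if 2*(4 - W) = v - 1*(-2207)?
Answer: 24821/4 + sqrt(4582) ≈ 6272.9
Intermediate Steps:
W = 8581/2 (W = 4 - (-10780 - 1*(-2207))/2 = 4 - (-10780 + 2207)/2 = 4 - 1/2*(-8573) = 4 + 8573/2 = 8581/2 ≈ 4290.5)
C = -7659/4 (C = -1/8*15318 = -7659/4 ≈ -1914.8)
(W - C) + sqrt(-17618 + 22200) = (8581/2 - 1*(-7659/4)) + sqrt(-17618 + 22200) = (8581/2 + 7659/4) + sqrt(4582) = 24821/4 + sqrt(4582)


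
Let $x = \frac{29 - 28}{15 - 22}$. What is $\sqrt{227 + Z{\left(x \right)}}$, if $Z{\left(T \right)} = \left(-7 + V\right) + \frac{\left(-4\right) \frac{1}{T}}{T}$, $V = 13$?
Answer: $\sqrt{37} \approx 6.0828$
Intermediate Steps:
$x = - \frac{1}{7}$ ($x = 1 \frac{1}{-7} = 1 \left(- \frac{1}{7}\right) = - \frac{1}{7} \approx -0.14286$)
$Z{\left(T \right)} = 6 - \frac{4}{T^{2}}$ ($Z{\left(T \right)} = \left(-7 + 13\right) + \frac{\left(-4\right) \frac{1}{T}}{T} = 6 - \frac{4}{T^{2}}$)
$\sqrt{227 + Z{\left(x \right)}} = \sqrt{227 + \left(6 - \frac{4}{\frac{1}{49}}\right)} = \sqrt{227 + \left(6 - 196\right)} = \sqrt{227 - 190} = \sqrt{37}$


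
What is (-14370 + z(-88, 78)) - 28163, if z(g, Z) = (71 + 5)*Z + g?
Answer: -36693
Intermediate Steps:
z(g, Z) = g + 76*Z (z(g, Z) = 76*Z + g = g + 76*Z)
(-14370 + z(-88, 78)) - 28163 = (-14370 + (-88 + 76*78)) - 28163 = (-14370 + (-88 + 5928)) - 28163 = (-14370 + 5840) - 28163 = -8530 - 28163 = -36693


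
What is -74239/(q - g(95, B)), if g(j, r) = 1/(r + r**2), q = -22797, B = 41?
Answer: 127839558/39256435 ≈ 3.2565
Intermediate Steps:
-74239/(q - g(95, B)) = -74239/(-22797 - 1/(41*(1 + 41))) = -74239/(-22797 - 1/(41*42)) = -74239/(-22797 - 1*1/1722) = -74239/(-22797 - 1/1722) = -74239/(-39256435/1722) = -74239*(-1722/39256435) = 127839558/39256435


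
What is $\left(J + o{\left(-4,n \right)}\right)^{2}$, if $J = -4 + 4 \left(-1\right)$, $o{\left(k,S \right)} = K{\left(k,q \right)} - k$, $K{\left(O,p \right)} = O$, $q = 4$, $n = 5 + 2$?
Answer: $64$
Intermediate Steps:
$n = 7$
$o{\left(k,S \right)} = 0$ ($o{\left(k,S \right)} = k - k = 0$)
$J = -8$ ($J = -4 - 4 = -8$)
$\left(J + o{\left(-4,n \right)}\right)^{2} = \left(-8 + 0\right)^{2} = \left(-8\right)^{2} = 64$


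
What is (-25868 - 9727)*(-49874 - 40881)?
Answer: 3230424225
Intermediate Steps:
(-25868 - 9727)*(-49874 - 40881) = -35595*(-90755) = 3230424225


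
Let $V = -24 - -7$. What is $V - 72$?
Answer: $-89$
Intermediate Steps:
$V = -17$ ($V = -24 + 7 = -17$)
$V - 72 = -17 - 72 = -89$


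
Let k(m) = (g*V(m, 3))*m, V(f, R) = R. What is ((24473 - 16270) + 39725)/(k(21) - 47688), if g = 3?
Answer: -15976/15833 ≈ -1.0090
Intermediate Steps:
k(m) = 9*m (k(m) = (3*3)*m = 9*m)
((24473 - 16270) + 39725)/(k(21) - 47688) = ((24473 - 16270) + 39725)/(9*21 - 47688) = (8203 + 39725)/(189 - 47688) = 47928/(-47499) = 47928*(-1/47499) = -15976/15833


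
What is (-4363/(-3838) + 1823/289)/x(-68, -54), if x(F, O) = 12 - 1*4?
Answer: 8257581/8873456 ≈ 0.93059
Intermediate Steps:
x(F, O) = 8 (x(F, O) = 12 - 4 = 8)
(-4363/(-3838) + 1823/289)/x(-68, -54) = (-4363/(-3838) + 1823/289)/8 = (-4363*(-1/3838) + 1823*(1/289))*(1/8) = (4363/3838 + 1823/289)*(1/8) = (8257581/1109182)*(1/8) = 8257581/8873456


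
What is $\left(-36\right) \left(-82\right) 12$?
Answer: $35424$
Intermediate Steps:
$\left(-36\right) \left(-82\right) 12 = 2952 \cdot 12 = 35424$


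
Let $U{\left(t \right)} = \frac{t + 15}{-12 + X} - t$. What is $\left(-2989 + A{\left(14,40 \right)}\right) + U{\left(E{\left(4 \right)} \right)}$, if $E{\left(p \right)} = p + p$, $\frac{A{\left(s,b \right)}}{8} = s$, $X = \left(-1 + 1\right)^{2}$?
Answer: $- \frac{34643}{12} \approx -2886.9$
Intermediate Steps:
$X = 0$ ($X = 0^{2} = 0$)
$A{\left(s,b \right)} = 8 s$
$E{\left(p \right)} = 2 p$
$U{\left(t \right)} = - \frac{5}{4} - \frac{13 t}{12}$ ($U{\left(t \right)} = \frac{t + 15}{-12 + 0} - t = \frac{15 + t}{-12} - t = \left(15 + t\right) \left(- \frac{1}{12}\right) - t = \left(- \frac{5}{4} - \frac{t}{12}\right) - t = - \frac{5}{4} - \frac{13 t}{12}$)
$\left(-2989 + A{\left(14,40 \right)}\right) + U{\left(E{\left(4 \right)} \right)} = \left(-2989 + 8 \cdot 14\right) - \left(\frac{5}{4} + \frac{13 \cdot 2 \cdot 4}{12}\right) = \left(-2989 + 112\right) - \frac{119}{12} = -2877 - \frac{119}{12} = - \frac{34643}{12}$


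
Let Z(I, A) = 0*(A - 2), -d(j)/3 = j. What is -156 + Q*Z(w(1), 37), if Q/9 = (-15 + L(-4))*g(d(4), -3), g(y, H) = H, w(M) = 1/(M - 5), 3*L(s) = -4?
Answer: -156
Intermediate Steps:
d(j) = -3*j
L(s) = -4/3 (L(s) = (⅓)*(-4) = -4/3)
w(M) = 1/(-5 + M)
Z(I, A) = 0 (Z(I, A) = 0*(-2 + A) = 0)
Q = 441 (Q = 9*((-15 - 4/3)*(-3)) = 9*(-49/3*(-3)) = 9*49 = 441)
-156 + Q*Z(w(1), 37) = -156 + 441*0 = -156 + 0 = -156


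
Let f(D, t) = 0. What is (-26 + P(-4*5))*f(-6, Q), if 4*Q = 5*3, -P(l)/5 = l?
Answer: 0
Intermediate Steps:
P(l) = -5*l
Q = 15/4 (Q = (5*3)/4 = (¼)*15 = 15/4 ≈ 3.7500)
(-26 + P(-4*5))*f(-6, Q) = (-26 - (-20)*5)*0 = (-26 - 5*(-20))*0 = (-26 + 100)*0 = 74*0 = 0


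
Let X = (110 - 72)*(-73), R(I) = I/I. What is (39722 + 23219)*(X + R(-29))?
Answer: -174535393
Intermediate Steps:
R(I) = 1
X = -2774 (X = 38*(-73) = -2774)
(39722 + 23219)*(X + R(-29)) = (39722 + 23219)*(-2774 + 1) = 62941*(-2773) = -174535393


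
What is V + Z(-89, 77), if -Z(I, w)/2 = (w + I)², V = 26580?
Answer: 26292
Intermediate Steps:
Z(I, w) = -2*(I + w)² (Z(I, w) = -2*(w + I)² = -2*(I + w)²)
V + Z(-89, 77) = 26580 - 2*(-89 + 77)² = 26580 - 2*(-12)² = 26580 - 2*144 = 26580 - 288 = 26292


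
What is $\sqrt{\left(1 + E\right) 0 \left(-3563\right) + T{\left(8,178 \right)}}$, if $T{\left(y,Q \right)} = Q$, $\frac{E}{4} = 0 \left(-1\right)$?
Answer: $\sqrt{178} \approx 13.342$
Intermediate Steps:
$E = 0$ ($E = 4 \cdot 0 \left(-1\right) = 4 \cdot 0 = 0$)
$\sqrt{\left(1 + E\right) 0 \left(-3563\right) + T{\left(8,178 \right)}} = \sqrt{\left(1 + 0\right) 0 \left(-3563\right) + 178} = \sqrt{1 \cdot 0 \left(-3563\right) + 178} = \sqrt{0 \left(-3563\right) + 178} = \sqrt{0 + 178} = \sqrt{178}$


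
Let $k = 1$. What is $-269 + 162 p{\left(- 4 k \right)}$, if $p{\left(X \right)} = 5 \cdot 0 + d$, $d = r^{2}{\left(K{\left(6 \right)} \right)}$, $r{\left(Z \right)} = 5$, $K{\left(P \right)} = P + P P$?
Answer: $3781$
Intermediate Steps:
$K{\left(P \right)} = P + P^{2}$
$d = 25$ ($d = 5^{2} = 25$)
$p{\left(X \right)} = 25$ ($p{\left(X \right)} = 5 \cdot 0 + 25 = 0 + 25 = 25$)
$-269 + 162 p{\left(- 4 k \right)} = -269 + 162 \cdot 25 = -269 + 4050 = 3781$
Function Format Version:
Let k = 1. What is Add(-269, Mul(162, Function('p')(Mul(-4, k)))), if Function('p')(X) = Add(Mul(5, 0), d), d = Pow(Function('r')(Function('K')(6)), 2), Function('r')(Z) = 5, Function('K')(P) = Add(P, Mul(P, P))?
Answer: 3781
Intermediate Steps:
Function('K')(P) = Add(P, Pow(P, 2))
d = 25 (d = Pow(5, 2) = 25)
Function('p')(X) = 25 (Function('p')(X) = Add(Mul(5, 0), 25) = Add(0, 25) = 25)
Add(-269, Mul(162, Function('p')(Mul(-4, k)))) = Add(-269, Mul(162, 25)) = Add(-269, 4050) = 3781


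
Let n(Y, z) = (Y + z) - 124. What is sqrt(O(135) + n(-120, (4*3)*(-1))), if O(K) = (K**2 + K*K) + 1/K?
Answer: sqrt(73292865)/45 ≈ 190.25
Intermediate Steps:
n(Y, z) = -124 + Y + z
O(K) = 1/K + 2*K**2 (O(K) = (K**2 + K**2) + 1/K = 2*K**2 + 1/K = 1/K + 2*K**2)
sqrt(O(135) + n(-120, (4*3)*(-1))) = sqrt((1 + 2*135**3)/135 + (-124 - 120 + (4*3)*(-1))) = sqrt((1 + 2*2460375)/135 + (-124 - 120 + 12*(-1))) = sqrt((1 + 4920750)/135 + (-124 - 120 - 12)) = sqrt((1/135)*4920751 - 256) = sqrt(4920751/135 - 256) = sqrt(4886191/135) = sqrt(73292865)/45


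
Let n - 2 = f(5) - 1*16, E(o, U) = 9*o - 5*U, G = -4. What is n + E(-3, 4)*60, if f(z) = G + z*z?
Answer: -2813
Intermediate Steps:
f(z) = -4 + z² (f(z) = -4 + z*z = -4 + z²)
E(o, U) = -5*U + 9*o
n = 7 (n = 2 + ((-4 + 5²) - 1*16) = 2 + ((-4 + 25) - 16) = 2 + (21 - 16) = 2 + 5 = 7)
n + E(-3, 4)*60 = 7 + (-5*4 + 9*(-3))*60 = 7 + (-20 - 27)*60 = 7 - 47*60 = 7 - 2820 = -2813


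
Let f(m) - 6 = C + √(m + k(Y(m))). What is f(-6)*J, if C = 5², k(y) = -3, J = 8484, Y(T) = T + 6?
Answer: 263004 + 25452*I ≈ 2.63e+5 + 25452.0*I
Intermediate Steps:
Y(T) = 6 + T
C = 25
f(m) = 31 + √(-3 + m) (f(m) = 6 + (25 + √(m - 3)) = 6 + (25 + √(-3 + m)) = 31 + √(-3 + m))
f(-6)*J = (31 + √(-3 - 6))*8484 = (31 + √(-9))*8484 = (31 + 3*I)*8484 = 263004 + 25452*I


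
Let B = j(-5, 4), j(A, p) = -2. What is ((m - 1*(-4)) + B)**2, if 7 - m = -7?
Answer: 256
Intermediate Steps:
m = 14 (m = 7 - 1*(-7) = 7 + 7 = 14)
B = -2
((m - 1*(-4)) + B)**2 = ((14 - 1*(-4)) - 2)**2 = ((14 + 4) - 2)**2 = (18 - 2)**2 = 16**2 = 256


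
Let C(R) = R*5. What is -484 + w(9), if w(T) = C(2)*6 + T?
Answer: -415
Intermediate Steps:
C(R) = 5*R
w(T) = 60 + T (w(T) = (5*2)*6 + T = 10*6 + T = 60 + T)
-484 + w(9) = -484 + (60 + 9) = -484 + 69 = -415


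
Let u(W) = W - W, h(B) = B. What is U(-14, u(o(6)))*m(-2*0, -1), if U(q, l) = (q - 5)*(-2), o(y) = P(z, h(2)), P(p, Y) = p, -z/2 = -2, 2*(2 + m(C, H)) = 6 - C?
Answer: 38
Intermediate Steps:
m(C, H) = 1 - C/2 (m(C, H) = -2 + (6 - C)/2 = -2 + (3 - C/2) = 1 - C/2)
z = 4 (z = -2*(-2) = 4)
o(y) = 4
u(W) = 0
U(q, l) = 10 - 2*q (U(q, l) = (-5 + q)*(-2) = 10 - 2*q)
U(-14, u(o(6)))*m(-2*0, -1) = (10 - 2*(-14))*(1 - (-1)*0) = (10 + 28)*(1 - ½*0) = 38*(1 + 0) = 38*1 = 38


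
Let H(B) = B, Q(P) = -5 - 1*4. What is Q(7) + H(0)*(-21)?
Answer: -9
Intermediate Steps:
Q(P) = -9 (Q(P) = -5 - 4 = -9)
Q(7) + H(0)*(-21) = -9 + 0*(-21) = -9 + 0 = -9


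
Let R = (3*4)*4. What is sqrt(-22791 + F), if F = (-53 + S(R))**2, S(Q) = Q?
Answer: I*sqrt(22766) ≈ 150.88*I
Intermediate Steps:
R = 48 (R = 12*4 = 48)
F = 25 (F = (-53 + 48)**2 = (-5)**2 = 25)
sqrt(-22791 + F) = sqrt(-22791 + 25) = sqrt(-22766) = I*sqrt(22766)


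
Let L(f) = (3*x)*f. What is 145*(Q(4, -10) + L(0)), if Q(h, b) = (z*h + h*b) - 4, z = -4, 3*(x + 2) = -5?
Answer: -8700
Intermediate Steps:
x = -11/3 (x = -2 + (⅓)*(-5) = -2 - 5/3 = -11/3 ≈ -3.6667)
L(f) = -11*f (L(f) = (3*(-11/3))*f = -11*f)
Q(h, b) = -4 - 4*h + b*h (Q(h, b) = (-4*h + h*b) - 4 = (-4*h + b*h) - 4 = -4 - 4*h + b*h)
145*(Q(4, -10) + L(0)) = 145*((-4 - 4*4 - 10*4) - 11*0) = 145*((-4 - 16 - 40) + 0) = 145*(-60 + 0) = 145*(-60) = -8700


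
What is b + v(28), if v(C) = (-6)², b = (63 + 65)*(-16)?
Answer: -2012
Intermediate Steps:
b = -2048 (b = 128*(-16) = -2048)
v(C) = 36
b + v(28) = -2048 + 36 = -2012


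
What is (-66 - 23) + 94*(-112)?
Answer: -10617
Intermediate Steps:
(-66 - 23) + 94*(-112) = -89 - 10528 = -10617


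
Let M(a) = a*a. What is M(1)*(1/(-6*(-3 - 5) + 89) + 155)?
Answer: 21236/137 ≈ 155.01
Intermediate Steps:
M(a) = a²
M(1)*(1/(-6*(-3 - 5) + 89) + 155) = 1²*(1/(-6*(-3 - 5) + 89) + 155) = 1*(1/(-6*(-8) + 89) + 155) = 1*(1/(48 + 89) + 155) = 1*(1/137 + 155) = 1*(21236/137) = 21236/137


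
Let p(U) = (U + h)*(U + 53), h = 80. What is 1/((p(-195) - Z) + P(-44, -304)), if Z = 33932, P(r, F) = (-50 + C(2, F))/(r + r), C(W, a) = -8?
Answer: -44/774459 ≈ -5.6814e-5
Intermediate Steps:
P(r, F) = -29/r (P(r, F) = (-50 - 8)/(r + r) = -58*1/(2*r) = -29/r)
p(U) = (53 + U)*(80 + U) (p(U) = (U + 80)*(U + 53) = (80 + U)*(53 + U) = (53 + U)*(80 + U))
1/((p(-195) - Z) + P(-44, -304)) = 1/(((4240 + (-195)**2 + 133*(-195)) - 1*33932) - 29/(-44)) = 1/(((4240 + 38025 - 25935) - 33932) - 29*(-1/44)) = 1/((16330 - 33932) + 29/44) = 1/(-17602 + 29/44) = 1/(-774459/44) = -44/774459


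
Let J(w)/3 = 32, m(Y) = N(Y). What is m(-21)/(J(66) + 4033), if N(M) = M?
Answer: -21/4129 ≈ -0.0050860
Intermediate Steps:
m(Y) = Y
J(w) = 96 (J(w) = 3*32 = 96)
m(-21)/(J(66) + 4033) = -21/(96 + 4033) = -21/4129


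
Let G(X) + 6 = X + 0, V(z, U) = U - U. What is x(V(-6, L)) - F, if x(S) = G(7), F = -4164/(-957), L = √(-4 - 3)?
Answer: -1069/319 ≈ -3.3511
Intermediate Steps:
L = I*√7 (L = √(-7) = I*√7 ≈ 2.6458*I)
V(z, U) = 0
F = 1388/319 (F = -4164*(-1/957) = 1388/319 ≈ 4.3511)
G(X) = -6 + X (G(X) = -6 + (X + 0) = -6 + X)
x(S) = 1 (x(S) = -6 + 7 = 1)
x(V(-6, L)) - F = 1 - 1*1388/319 = 1 - 1388/319 = -1069/319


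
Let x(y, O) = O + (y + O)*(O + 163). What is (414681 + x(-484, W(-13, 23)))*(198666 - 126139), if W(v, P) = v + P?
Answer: 24128935103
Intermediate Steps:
W(v, P) = P + v
x(y, O) = O + (163 + O)*(O + y) (x(y, O) = O + (O + y)*(163 + O) = O + (163 + O)*(O + y))
(414681 + x(-484, W(-13, 23)))*(198666 - 126139) = (414681 + ((23 - 13)² + 163*(-484) + 164*(23 - 13) + (23 - 13)*(-484)))*(198666 - 126139) = (414681 + (10² - 78892 + 164*10 + 10*(-484)))*72527 = (414681 + (100 - 78892 + 1640 - 4840))*72527 = (414681 - 81992)*72527 = 332689*72527 = 24128935103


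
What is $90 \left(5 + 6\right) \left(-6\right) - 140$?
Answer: $-6080$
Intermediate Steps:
$90 \left(5 + 6\right) \left(-6\right) - 140 = 90 \cdot 11 \left(-6\right) - 140 = 90 \left(-66\right) - 140 = -5940 - 140 = -6080$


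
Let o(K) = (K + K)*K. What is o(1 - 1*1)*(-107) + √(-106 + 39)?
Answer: I*√67 ≈ 8.1853*I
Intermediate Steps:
o(K) = 2*K² (o(K) = (2*K)*K = 2*K²)
o(1 - 1*1)*(-107) + √(-106 + 39) = (2*(1 - 1*1)²)*(-107) + √(-106 + 39) = (2*(1 - 1)²)*(-107) + √(-67) = (2*0²)*(-107) + I*√67 = (2*0)*(-107) + I*√67 = 0*(-107) + I*√67 = 0 + I*√67 = I*√67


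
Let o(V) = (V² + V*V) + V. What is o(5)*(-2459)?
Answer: -135245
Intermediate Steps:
o(V) = V + 2*V² (o(V) = (V² + V²) + V = 2*V² + V = V + 2*V²)
o(5)*(-2459) = (5*(1 + 2*5))*(-2459) = (5*(1 + 10))*(-2459) = (5*11)*(-2459) = 55*(-2459) = -135245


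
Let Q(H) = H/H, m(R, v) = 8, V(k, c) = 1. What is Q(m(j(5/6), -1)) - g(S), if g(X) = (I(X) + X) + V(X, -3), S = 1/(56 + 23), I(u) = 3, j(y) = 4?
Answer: -238/79 ≈ -3.0127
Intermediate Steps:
Q(H) = 1
S = 1/79 ≈ 0.012658
g(X) = 4 + X (g(X) = (3 + X) + 1 = 4 + X)
Q(m(j(5/6), -1)) - g(S) = 1 - (4 + 1/79) = 1 - 1*317/79 = 1 - 317/79 = -238/79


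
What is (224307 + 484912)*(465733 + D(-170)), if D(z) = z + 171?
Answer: 330307401746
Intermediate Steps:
D(z) = 171 + z
(224307 + 484912)*(465733 + D(-170)) = (224307 + 484912)*(465733 + (171 - 170)) = 709219*(465733 + 1) = 709219*465734 = 330307401746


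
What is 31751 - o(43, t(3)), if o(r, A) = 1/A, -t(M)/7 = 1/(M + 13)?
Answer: 222273/7 ≈ 31753.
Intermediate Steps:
t(M) = -7/(13 + M) (t(M) = -7/(M + 13) = -7/(13 + M))
31751 - o(43, t(3)) = 31751 - 1/((-7/(13 + 3))) = 31751 - 1/((-7/16)) = 31751 - 1/((-7*1/16)) = 31751 - 1/(-7/16) = 31751 - 1*(-16/7) = 31751 + 16/7 = 222273/7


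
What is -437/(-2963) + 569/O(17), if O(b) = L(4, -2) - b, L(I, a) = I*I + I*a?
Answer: -1682014/26667 ≈ -63.075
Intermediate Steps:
L(I, a) = I² + I*a
O(b) = 8 - b (O(b) = 4*(4 - 2) - b = 4*2 - b = 8 - b)
-437/(-2963) + 569/O(17) = -437/(-2963) + 569/(8 - 1*17) = -437*(-1/2963) + 569/(8 - 17) = 437/2963 + 569/(-9) = 437/2963 + 569*(-⅑) = 437/2963 - 569/9 = -1682014/26667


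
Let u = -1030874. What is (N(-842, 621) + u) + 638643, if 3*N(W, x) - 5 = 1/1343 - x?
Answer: -1581125986/4029 ≈ -3.9244e+5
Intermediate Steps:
N(W, x) = 6716/4029 - x/3 (N(W, x) = 5/3 + (1/1343 - x)/3 = 5/3 + (1/4029 - x/3) = 6716/4029 - x/3)
(N(-842, 621) + u) + 638643 = ((6716/4029 - 1/3*621) - 1030874) + 638643 = ((6716/4029 - 207) - 1030874) + 638643 = (-827287/4029 - 1030874) + 638643 = -4154218633/4029 + 638643 = -1581125986/4029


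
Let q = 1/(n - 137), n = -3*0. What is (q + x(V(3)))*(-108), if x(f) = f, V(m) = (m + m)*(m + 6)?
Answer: -798876/137 ≈ -5831.2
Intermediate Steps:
V(m) = 2*m*(6 + m) (V(m) = (2*m)*(6 + m) = 2*m*(6 + m))
n = 0
q = -1/137 (q = 1/(0 - 137) = 1/(-137) = -1/137 ≈ -0.0072993)
(q + x(V(3)))*(-108) = (-1/137 + 2*3*(6 + 3))*(-108) = (-1/137 + 2*3*9)*(-108) = (-1/137 + 54)*(-108) = (7397/137)*(-108) = -798876/137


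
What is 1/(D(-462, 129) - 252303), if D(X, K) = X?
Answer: -1/252765 ≈ -3.9562e-6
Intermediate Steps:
1/(D(-462, 129) - 252303) = 1/(-462 - 252303) = 1/(-252765) = -1/252765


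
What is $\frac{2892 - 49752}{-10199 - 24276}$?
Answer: $\frac{9372}{6895} \approx 1.3592$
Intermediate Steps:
$\frac{2892 - 49752}{-10199 - 24276} = - \frac{46860}{-34475} = \left(-46860\right) \left(- \frac{1}{34475}\right) = \frac{9372}{6895}$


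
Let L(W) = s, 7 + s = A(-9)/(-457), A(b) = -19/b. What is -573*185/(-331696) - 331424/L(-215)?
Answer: 226076716063401/4778080880 ≈ 47315.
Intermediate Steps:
s = -28810/4113 (s = -7 - 19/(-9)/(-457) = -7 - 19*(-⅑)*(-1/457) = -7 + (19/9)*(-1/457) = -7 - 19/4113 = -28810/4113 ≈ -7.0046)
L(W) = -28810/4113
-573*185/(-331696) - 331424/L(-215) = -573*185/(-331696) - 331424/(-28810/4113) = -106005*(-1/331696) - 331424*(-4113/28810) = 106005/331696 + 681573456/14405 = 226076716063401/4778080880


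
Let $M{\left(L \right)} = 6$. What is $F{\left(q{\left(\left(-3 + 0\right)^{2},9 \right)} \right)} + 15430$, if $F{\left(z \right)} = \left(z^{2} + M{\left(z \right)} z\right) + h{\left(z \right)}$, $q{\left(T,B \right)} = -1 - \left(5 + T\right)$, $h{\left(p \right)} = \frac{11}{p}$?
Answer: $\frac{233464}{15} \approx 15564.0$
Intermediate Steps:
$q{\left(T,B \right)} = -6 - T$ ($q{\left(T,B \right)} = -1 - \left(5 + T\right) = -6 - T$)
$F{\left(z \right)} = z^{2} + 6 z + \frac{11}{z}$ ($F{\left(z \right)} = \left(z^{2} + 6 z\right) + \frac{11}{z} = z^{2} + 6 z + \frac{11}{z}$)
$F{\left(q{\left(\left(-3 + 0\right)^{2},9 \right)} \right)} + 15430 = \frac{11 + \left(-6 - \left(-3 + 0\right)^{2}\right)^{2} \left(6 - \left(6 + \left(-3 + 0\right)^{2}\right)\right)}{-6 - \left(-3 + 0\right)^{2}} + 15430 = \frac{11 + \left(-6 - \left(-3\right)^{2}\right)^{2} \left(6 - 15\right)}{-6 - \left(-3\right)^{2}} + 15430 = \frac{11 + \left(-6 - 9\right)^{2} \left(6 - 15\right)}{-6 - 9} + 15430 = \frac{11 + \left(-15\right)^{2} \left(6 - 15\right)}{-15} + 15430 = - \frac{11 + 225 \left(-9\right)}{15} + 15430 = - \frac{11 - 2025}{15} + 15430 = \left(- \frac{1}{15}\right) \left(-2014\right) + 15430 = \frac{2014}{15} + 15430 = \frac{233464}{15}$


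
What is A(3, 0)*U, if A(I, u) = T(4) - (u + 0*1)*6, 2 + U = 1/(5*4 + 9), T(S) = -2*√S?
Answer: 228/29 ≈ 7.8621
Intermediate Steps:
U = -57/29 (U = -2 + 1/(5*4 + 9) = -2 + 1/(20 + 9) = -2 + 1/29 = -57/29 ≈ -1.9655)
A(I, u) = -4 - 6*u (A(I, u) = -2*√4 - (u + 0*1)*6 = -2*2 - (u + 0)*6 = -4 - u*6 = -4 - 6*u)
A(3, 0)*U = (-4 - 6*0)*(-57/29) = (-4 + 0)*(-57/29) = -4*(-57/29) = 228/29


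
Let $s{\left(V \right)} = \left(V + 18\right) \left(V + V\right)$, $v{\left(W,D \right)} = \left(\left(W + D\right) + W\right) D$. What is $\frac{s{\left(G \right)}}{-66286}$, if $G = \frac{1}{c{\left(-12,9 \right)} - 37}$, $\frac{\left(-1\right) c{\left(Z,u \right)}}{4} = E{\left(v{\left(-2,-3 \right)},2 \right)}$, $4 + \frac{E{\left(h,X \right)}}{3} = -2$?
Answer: $- \frac{631}{40600175} \approx -1.5542 \cdot 10^{-5}$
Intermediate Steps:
$v{\left(W,D \right)} = D \left(D + 2 W\right)$ ($v{\left(W,D \right)} = \left(\left(D + W\right) + W\right) D = \left(D + 2 W\right) D = D \left(D + 2 W\right)$)
$E{\left(h,X \right)} = -18$ ($E{\left(h,X \right)} = -12 + 3 \left(-2\right) = -12 - 6 = -18$)
$c{\left(Z,u \right)} = 72$ ($c{\left(Z,u \right)} = \left(-4\right) \left(-18\right) = 72$)
$G = \frac{1}{35}$ ($G = \frac{1}{72 - 37} = \frac{1}{35} \approx 0.028571$)
$s{\left(V \right)} = 2 V \left(18 + V\right)$ ($s{\left(V \right)} = \left(18 + V\right) 2 V = 2 V \left(18 + V\right)$)
$\frac{s{\left(G \right)}}{-66286} = \frac{2 \cdot \frac{1}{35} \left(18 + \frac{1}{35}\right)}{-66286} = 2 \cdot \frac{1}{35} \cdot \frac{631}{35} \left(- \frac{1}{66286}\right) = \frac{1262}{1225} \left(- \frac{1}{66286}\right) = - \frac{631}{40600175}$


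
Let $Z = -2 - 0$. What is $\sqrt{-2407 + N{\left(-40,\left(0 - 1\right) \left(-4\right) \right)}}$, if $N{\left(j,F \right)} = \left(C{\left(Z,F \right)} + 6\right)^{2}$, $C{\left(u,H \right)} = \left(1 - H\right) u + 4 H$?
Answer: $i \sqrt{1623} \approx 40.286 i$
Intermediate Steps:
$Z = -2$ ($Z = -2 + 0 = -2$)
$C{\left(u,H \right)} = 4 H + u \left(1 - H\right)$ ($C{\left(u,H \right)} = u \left(1 - H\right) + 4 H = 4 H + u \left(1 - H\right)$)
$N{\left(j,F \right)} = \left(4 + 6 F\right)^{2}$ ($N{\left(j,F \right)} = \left(\left(-2 + 4 F - F \left(-2\right)\right) + 6\right)^{2} = \left(\left(-2 + 4 F + 2 F\right) + 6\right)^{2} = \left(\left(-2 + 6 F\right) + 6\right)^{2} = \left(4 + 6 F\right)^{2}$)
$\sqrt{-2407 + N{\left(-40,\left(0 - 1\right) \left(-4\right) \right)}} = \sqrt{-2407 + 4 \left(2 + 3 \left(0 - 1\right) \left(-4\right)\right)^{2}} = \sqrt{-2407 + 4 \left(2 + 3 \left(\left(-1\right) \left(-4\right)\right)\right)^{2}} = \sqrt{-2407 + 4 \left(2 + 3 \cdot 4\right)^{2}} = \sqrt{-2407 + 4 \left(2 + 12\right)^{2}} = \sqrt{-2407 + 4 \cdot 14^{2}} = \sqrt{-2407 + 4 \cdot 196} = \sqrt{-2407 + 784} = \sqrt{-1623} = i \sqrt{1623}$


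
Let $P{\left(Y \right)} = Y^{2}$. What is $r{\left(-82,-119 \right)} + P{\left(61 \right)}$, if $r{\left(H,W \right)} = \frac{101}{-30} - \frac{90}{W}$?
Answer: $\frac{13274651}{3570} \approx 3718.4$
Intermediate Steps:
$r{\left(H,W \right)} = - \frac{101}{30} - \frac{90}{W}$ ($r{\left(H,W \right)} = 101 \left(- \frac{1}{30}\right) - \frac{90}{W} = - \frac{101}{30} - \frac{90}{W}$)
$r{\left(-82,-119 \right)} + P{\left(61 \right)} = \left(- \frac{101}{30} - \frac{90}{-119}\right) + 61^{2} = \left(- \frac{101}{30} - - \frac{90}{119}\right) + 3721 = \left(- \frac{101}{30} + \frac{90}{119}\right) + 3721 = - \frac{9319}{3570} + 3721 = \frac{13274651}{3570}$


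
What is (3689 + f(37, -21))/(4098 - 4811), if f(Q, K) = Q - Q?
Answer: -119/23 ≈ -5.1739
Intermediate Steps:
f(Q, K) = 0
(3689 + f(37, -21))/(4098 - 4811) = (3689 + 0)/(4098 - 4811) = 3689/(-713) = 3689*(-1/713) = -119/23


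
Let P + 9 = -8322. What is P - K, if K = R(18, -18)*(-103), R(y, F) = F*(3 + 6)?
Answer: -25017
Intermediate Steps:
P = -8331 (P = -9 - 8322 = -8331)
R(y, F) = 9*F (R(y, F) = F*9 = 9*F)
K = 16686 (K = (9*(-18))*(-103) = -162*(-103) = 16686)
P - K = -8331 - 1*16686 = -8331 - 16686 = -25017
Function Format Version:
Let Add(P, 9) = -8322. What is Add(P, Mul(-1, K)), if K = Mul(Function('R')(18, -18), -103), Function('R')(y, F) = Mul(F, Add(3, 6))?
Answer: -25017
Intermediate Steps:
P = -8331 (P = Add(-9, -8322) = -8331)
Function('R')(y, F) = Mul(9, F) (Function('R')(y, F) = Mul(F, 9) = Mul(9, F))
K = 16686 (K = Mul(Mul(9, -18), -103) = Mul(-162, -103) = 16686)
Add(P, Mul(-1, K)) = Add(-8331, Mul(-1, 16686)) = Add(-8331, -16686) = -25017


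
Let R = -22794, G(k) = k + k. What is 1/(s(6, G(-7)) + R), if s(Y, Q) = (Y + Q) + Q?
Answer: -1/22816 ≈ -4.3829e-5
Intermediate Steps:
G(k) = 2*k
s(Y, Q) = Y + 2*Q (s(Y, Q) = (Q + Y) + Q = Y + 2*Q)
1/(s(6, G(-7)) + R) = 1/((6 + 2*(2*(-7))) - 22794) = 1/((6 + 2*(-14)) - 22794) = 1/((6 - 28) - 22794) = 1/(-22 - 22794) = 1/(-22816) = -1/22816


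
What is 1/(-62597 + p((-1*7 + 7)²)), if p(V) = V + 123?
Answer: -1/62474 ≈ -1.6007e-5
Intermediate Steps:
p(V) = 123 + V
1/(-62597 + p((-1*7 + 7)²)) = 1/(-62597 + (123 + (-1*7 + 7)²)) = 1/(-62597 + (123 + (-7 + 7)²)) = 1/(-62597 + (123 + 0²)) = 1/(-62597 + (123 + 0)) = 1/(-62597 + 123) = 1/(-62474) = -1/62474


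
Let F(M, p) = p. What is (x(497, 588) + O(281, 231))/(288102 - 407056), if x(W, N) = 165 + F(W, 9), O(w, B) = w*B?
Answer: -65085/118954 ≈ -0.54714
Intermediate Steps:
O(w, B) = B*w
x(W, N) = 174 (x(W, N) = 165 + 9 = 174)
(x(497, 588) + O(281, 231))/(288102 - 407056) = (174 + 231*281)/(288102 - 407056) = (174 + 64911)/(-118954) = 65085*(-1/118954) = -65085/118954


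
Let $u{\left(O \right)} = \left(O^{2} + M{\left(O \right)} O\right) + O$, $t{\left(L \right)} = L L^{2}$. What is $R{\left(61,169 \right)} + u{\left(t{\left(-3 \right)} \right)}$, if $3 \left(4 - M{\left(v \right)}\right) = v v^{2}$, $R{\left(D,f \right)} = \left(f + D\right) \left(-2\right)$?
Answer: $-177013$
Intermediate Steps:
$R{\left(D,f \right)} = - 2 D - 2 f$ ($R{\left(D,f \right)} = \left(D + f\right) \left(-2\right) = - 2 D - 2 f$)
$M{\left(v \right)} = 4 - \frac{v^{3}}{3}$ ($M{\left(v \right)} = 4 - \frac{v v^{2}}{3} = 4 - \frac{v^{3}}{3}$)
$t{\left(L \right)} = L^{3}$
$u{\left(O \right)} = O + O^{2} + O \left(4 - \frac{O^{3}}{3}\right)$ ($u{\left(O \right)} = \left(O^{2} + \left(4 - \frac{O^{3}}{3}\right) O\right) + O = \left(O^{2} + O \left(4 - \frac{O^{3}}{3}\right)\right) + O = O + O^{2} + O \left(4 - \frac{O^{3}}{3}\right)$)
$R{\left(61,169 \right)} + u{\left(t{\left(-3 \right)} \right)} = \left(\left(-2\right) 61 - 338\right) + \frac{\left(-3\right)^{3} \left(15 - \left(\left(-3\right)^{3}\right)^{3} + 3 \left(-3\right)^{3}\right)}{3} = \left(-122 - 338\right) + \frac{1}{3} \left(-27\right) \left(15 - \left(-27\right)^{3} + 3 \left(-27\right)\right) = -460 + \frac{1}{3} \left(-27\right) \left(15 - -19683 - 81\right) = -460 + \frac{1}{3} \left(-27\right) \left(15 + 19683 - 81\right) = -460 + \frac{1}{3} \left(-27\right) 19617 = -460 - 176553 = -177013$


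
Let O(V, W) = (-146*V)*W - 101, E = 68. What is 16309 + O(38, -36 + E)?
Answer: -161328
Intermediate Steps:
O(V, W) = -101 - 146*V*W (O(V, W) = -146*V*W - 101 = -101 - 146*V*W)
16309 + O(38, -36 + E) = 16309 + (-101 - 146*38*(-36 + 68)) = 16309 + (-101 - 146*38*32) = 16309 + (-101 - 177536) = 16309 - 177637 = -161328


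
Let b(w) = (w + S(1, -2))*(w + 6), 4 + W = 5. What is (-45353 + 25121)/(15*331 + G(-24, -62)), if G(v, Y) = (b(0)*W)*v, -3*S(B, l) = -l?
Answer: -6744/1687 ≈ -3.9976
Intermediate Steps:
S(B, l) = l/3 (S(B, l) = -(-1)*l/3 = l/3)
W = 1 (W = -4 + 5 = 1)
b(w) = (6 + w)*(-⅔ + w) (b(w) = (w + (⅓)*(-2))*(w + 6) = (w - ⅔)*(6 + w) = (-⅔ + w)*(6 + w) = (6 + w)*(-⅔ + w))
G(v, Y) = -4*v (G(v, Y) = ((-4 + 0² + (16/3)*0)*1)*v = ((-4 + 0 + 0)*1)*v = (-4*1)*v = -4*v)
(-45353 + 25121)/(15*331 + G(-24, -62)) = (-45353 + 25121)/(15*331 - 4*(-24)) = -20232/(4965 + 96) = -20232/5061 = -20232*1/5061 = -6744/1687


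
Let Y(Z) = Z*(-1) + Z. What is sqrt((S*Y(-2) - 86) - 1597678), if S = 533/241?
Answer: 2*I*sqrt(399441) ≈ 1264.0*I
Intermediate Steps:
Y(Z) = 0 (Y(Z) = -Z + Z = 0)
S = 533/241 (S = 533*(1/241) = 533/241 ≈ 2.2116)
sqrt((S*Y(-2) - 86) - 1597678) = sqrt(((533/241)*0 - 86) - 1597678) = sqrt((0 - 86) - 1597678) = sqrt(-86 - 1597678) = sqrt(-1597764) = 2*I*sqrt(399441)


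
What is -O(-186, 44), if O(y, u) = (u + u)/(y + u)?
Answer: 44/71 ≈ 0.61972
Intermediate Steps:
O(y, u) = 2*u/(u + y) (O(y, u) = (2*u)/(u + y) = 2*u/(u + y))
-O(-186, 44) = -2*44/(44 - 186) = -2*44/(-142) = -2*44*(-1)/142 = -1*(-44/71) = 44/71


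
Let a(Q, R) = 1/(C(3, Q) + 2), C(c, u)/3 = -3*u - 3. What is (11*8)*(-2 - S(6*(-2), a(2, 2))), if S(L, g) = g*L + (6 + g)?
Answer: -18568/25 ≈ -742.72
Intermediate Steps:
C(c, u) = -9 - 9*u (C(c, u) = 3*(-3*u - 3) = 3*(-3 - 3*u) = -9 - 9*u)
a(Q, R) = 1/(-7 - 9*Q) (a(Q, R) = 1/((-9 - 9*Q) + 2) = 1/(-7 - 9*Q))
S(L, g) = 6 + g + L*g (S(L, g) = L*g + (6 + g) = 6 + g + L*g)
(11*8)*(-2 - S(6*(-2), a(2, 2))) = (11*8)*(-2 - (6 - 1/(7 + 9*2) + (6*(-2))*(-1/(7 + 9*2)))) = 88*(-2 - (6 - 1/(7 + 18) - (-12)/(7 + 18))) = 88*(-2 - (6 - 1/25 - (-12)/25)) = 88*(-2 - (6 - 1*1/25 - (-12)/25)) = 88*(-2 - (6 - 1/25 - 12*(-1/25))) = 88*(-2 - (6 - 1/25 + 12/25)) = 88*(-2 - 1*161/25) = 88*(-2 - 161/25) = 88*(-211/25) = -18568/25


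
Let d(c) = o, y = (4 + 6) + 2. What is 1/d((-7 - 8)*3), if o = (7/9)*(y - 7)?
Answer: 9/35 ≈ 0.25714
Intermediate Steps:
y = 12 (y = 10 + 2 = 12)
o = 35/9 (o = (7/9)*(12 - 7) = (7*(1/9))*5 = (7/9)*5 = 35/9 ≈ 3.8889)
d(c) = 35/9
1/d((-7 - 8)*3) = 1/(35/9) = 9/35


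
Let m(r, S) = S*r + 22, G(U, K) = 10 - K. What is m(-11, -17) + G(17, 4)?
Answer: 215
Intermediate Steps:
m(r, S) = 22 + S*r
m(-11, -17) + G(17, 4) = (22 - 17*(-11)) + (10 - 1*4) = (22 + 187) + (10 - 4) = 209 + 6 = 215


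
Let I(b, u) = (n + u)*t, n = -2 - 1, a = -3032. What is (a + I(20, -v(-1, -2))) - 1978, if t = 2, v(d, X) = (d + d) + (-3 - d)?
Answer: -5008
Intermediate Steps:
v(d, X) = -3 + d (v(d, X) = 2*d + (-3 - d) = -3 + d)
n = -3
I(b, u) = -6 + 2*u (I(b, u) = (-3 + u)*2 = -6 + 2*u)
(a + I(20, -v(-1, -2))) - 1978 = (-3032 + (-6 + 2*(-(-3 - 1)))) - 1978 = (-3032 + (-6 + 2*(-1*(-4)))) - 1978 = (-3032 + (-6 + 2*4)) - 1978 = (-3032 + (-6 + 8)) - 1978 = (-3032 + 2) - 1978 = -3030 - 1978 = -5008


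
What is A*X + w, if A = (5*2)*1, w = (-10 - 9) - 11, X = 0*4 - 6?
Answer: -90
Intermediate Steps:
X = -6 (X = 0 - 6 = -6)
w = -30 (w = -19 - 11 = -30)
A = 10 (A = 10*1 = 10)
A*X + w = 10*(-6) - 30 = -60 - 30 = -90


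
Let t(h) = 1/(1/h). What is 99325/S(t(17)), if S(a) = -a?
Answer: -99325/17 ≈ -5842.6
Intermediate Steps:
t(h) = h
99325/S(t(17)) = 99325/((-1*17)) = 99325/(-17) = 99325*(-1/17) = -99325/17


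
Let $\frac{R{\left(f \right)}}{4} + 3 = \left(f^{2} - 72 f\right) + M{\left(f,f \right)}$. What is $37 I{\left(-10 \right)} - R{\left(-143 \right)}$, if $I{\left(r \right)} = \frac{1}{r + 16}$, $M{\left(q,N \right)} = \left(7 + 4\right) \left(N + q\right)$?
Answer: $- \frac{662267}{6} \approx -1.1038 \cdot 10^{5}$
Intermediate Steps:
$M{\left(q,N \right)} = 11 N + 11 q$ ($M{\left(q,N \right)} = 11 \left(N + q\right) = 11 N + 11 q$)
$R{\left(f \right)} = -12 - 200 f + 4 f^{2}$ ($R{\left(f \right)} = -12 + 4 \left(\left(f^{2} - 72 f\right) + \left(11 f + 11 f\right)\right) = -12 + 4 \left(\left(f^{2} - 72 f\right) + 22 f\right) = -12 + 4 \left(f^{2} - 50 f\right) = -12 + \left(- 200 f + 4 f^{2}\right) = -12 - 200 f + 4 f^{2}$)
$I{\left(r \right)} = \frac{1}{16 + r}$
$37 I{\left(-10 \right)} - R{\left(-143 \right)} = \frac{37}{16 - 10} - \left(-12 - -28600 + 4 \left(-143\right)^{2}\right) = \frac{37}{6} - \left(-12 + 28600 + 4 \cdot 20449\right) = 37 \cdot \frac{1}{6} - \left(-12 + 28600 + 81796\right) = \frac{37}{6} - 110384 = - \frac{662267}{6}$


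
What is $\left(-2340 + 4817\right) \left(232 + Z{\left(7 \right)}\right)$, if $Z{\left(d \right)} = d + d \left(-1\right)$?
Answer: $574664$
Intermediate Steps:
$Z{\left(d \right)} = 0$ ($Z{\left(d \right)} = d - d = 0$)
$\left(-2340 + 4817\right) \left(232 + Z{\left(7 \right)}\right) = \left(-2340 + 4817\right) \left(232 + 0\right) = 2477 \cdot 232 = 574664$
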